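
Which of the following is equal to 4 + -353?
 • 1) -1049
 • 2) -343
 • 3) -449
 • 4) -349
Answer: 4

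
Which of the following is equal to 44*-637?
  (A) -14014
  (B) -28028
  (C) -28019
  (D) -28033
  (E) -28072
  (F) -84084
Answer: B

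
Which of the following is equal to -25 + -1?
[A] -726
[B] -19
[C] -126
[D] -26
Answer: D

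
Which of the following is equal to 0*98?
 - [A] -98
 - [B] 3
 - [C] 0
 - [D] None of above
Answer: C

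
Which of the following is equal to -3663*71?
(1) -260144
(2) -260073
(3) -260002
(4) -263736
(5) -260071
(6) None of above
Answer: 2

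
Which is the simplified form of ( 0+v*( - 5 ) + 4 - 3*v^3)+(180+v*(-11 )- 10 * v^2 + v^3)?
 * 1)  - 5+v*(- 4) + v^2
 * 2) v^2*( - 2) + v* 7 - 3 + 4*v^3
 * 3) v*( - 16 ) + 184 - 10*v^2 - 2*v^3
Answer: 3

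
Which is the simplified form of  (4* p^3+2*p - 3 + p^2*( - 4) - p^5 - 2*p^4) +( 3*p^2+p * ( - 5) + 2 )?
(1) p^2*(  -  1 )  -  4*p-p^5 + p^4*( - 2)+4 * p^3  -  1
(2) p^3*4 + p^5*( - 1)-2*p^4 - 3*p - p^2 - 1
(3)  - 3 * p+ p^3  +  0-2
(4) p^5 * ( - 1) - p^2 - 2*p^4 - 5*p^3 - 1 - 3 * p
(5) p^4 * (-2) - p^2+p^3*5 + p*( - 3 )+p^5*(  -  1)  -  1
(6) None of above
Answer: 2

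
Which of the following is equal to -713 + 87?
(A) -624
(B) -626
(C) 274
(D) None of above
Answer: B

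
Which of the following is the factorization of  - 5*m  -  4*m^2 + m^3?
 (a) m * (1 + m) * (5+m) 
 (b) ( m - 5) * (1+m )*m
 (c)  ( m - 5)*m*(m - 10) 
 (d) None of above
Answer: b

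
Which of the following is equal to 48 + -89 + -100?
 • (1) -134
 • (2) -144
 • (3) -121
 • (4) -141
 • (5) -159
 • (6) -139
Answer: 4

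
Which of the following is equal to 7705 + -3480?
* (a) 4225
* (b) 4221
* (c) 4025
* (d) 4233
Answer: a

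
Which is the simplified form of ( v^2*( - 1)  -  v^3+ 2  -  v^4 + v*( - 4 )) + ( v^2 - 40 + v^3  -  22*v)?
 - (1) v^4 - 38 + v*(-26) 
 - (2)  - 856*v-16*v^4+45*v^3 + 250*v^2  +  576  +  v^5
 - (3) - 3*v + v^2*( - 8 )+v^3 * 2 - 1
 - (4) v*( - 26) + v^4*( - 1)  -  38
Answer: 4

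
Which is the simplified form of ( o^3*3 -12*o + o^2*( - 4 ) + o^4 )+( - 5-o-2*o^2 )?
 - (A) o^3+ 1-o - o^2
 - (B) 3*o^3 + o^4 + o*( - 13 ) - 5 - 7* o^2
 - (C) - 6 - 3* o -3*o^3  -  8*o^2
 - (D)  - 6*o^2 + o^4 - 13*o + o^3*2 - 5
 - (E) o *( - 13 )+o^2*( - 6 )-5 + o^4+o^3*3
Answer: E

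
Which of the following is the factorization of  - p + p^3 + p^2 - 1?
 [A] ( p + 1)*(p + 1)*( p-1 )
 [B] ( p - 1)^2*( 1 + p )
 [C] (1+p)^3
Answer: A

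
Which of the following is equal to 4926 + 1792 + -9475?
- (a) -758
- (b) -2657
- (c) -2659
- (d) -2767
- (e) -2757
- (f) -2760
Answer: e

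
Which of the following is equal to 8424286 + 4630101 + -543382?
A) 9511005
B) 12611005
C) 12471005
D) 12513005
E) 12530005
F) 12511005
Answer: F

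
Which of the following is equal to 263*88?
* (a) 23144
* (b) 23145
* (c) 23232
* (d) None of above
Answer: a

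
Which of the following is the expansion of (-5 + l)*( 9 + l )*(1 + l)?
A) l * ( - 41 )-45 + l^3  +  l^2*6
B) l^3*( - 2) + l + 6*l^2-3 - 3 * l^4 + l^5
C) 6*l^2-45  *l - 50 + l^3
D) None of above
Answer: D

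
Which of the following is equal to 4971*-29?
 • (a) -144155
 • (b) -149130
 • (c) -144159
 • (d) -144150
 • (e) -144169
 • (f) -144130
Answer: c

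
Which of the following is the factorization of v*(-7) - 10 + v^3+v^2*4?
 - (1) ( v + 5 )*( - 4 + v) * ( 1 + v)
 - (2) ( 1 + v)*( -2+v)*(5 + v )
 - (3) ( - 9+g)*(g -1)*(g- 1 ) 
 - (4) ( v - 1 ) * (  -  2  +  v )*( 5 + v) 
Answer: 2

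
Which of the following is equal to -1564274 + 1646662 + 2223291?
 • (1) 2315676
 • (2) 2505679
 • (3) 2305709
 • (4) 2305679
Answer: 4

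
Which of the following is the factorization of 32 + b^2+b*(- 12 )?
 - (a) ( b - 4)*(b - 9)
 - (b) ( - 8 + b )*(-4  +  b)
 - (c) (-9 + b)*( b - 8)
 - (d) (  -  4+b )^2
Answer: b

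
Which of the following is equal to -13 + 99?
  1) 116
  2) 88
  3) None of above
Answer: 3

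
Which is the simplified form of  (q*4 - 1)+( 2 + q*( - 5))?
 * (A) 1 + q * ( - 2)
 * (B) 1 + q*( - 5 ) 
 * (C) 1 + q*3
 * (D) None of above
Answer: D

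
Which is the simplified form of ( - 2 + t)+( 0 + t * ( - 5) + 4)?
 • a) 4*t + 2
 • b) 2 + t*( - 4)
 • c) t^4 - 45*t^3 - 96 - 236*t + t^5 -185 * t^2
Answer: b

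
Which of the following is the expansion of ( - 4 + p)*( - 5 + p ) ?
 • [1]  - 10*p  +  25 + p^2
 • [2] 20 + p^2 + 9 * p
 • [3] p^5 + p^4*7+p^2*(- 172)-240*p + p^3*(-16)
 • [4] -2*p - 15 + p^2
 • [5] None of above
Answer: 5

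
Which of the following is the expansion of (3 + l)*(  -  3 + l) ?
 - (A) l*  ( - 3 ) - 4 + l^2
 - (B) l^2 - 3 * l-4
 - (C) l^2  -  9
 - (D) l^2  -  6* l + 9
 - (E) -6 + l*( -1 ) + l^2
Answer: C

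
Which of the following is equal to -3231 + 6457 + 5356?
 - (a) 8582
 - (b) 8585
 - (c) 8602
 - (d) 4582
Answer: a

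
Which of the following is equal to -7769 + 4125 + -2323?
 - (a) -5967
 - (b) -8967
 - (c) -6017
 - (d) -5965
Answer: a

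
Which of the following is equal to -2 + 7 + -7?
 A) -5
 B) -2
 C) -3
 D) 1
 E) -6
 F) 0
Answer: B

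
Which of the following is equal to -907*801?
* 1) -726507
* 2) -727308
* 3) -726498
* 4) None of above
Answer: 1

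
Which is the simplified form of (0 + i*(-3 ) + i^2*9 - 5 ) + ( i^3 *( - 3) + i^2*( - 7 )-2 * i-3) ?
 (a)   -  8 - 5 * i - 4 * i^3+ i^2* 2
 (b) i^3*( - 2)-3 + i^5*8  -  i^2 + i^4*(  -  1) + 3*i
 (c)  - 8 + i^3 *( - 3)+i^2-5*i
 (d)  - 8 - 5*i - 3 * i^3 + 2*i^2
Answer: d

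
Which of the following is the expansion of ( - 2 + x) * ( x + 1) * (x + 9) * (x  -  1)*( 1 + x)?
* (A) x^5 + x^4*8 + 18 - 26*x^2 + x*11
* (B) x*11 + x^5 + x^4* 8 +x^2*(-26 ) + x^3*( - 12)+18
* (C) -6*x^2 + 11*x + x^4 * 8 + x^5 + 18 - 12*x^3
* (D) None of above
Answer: B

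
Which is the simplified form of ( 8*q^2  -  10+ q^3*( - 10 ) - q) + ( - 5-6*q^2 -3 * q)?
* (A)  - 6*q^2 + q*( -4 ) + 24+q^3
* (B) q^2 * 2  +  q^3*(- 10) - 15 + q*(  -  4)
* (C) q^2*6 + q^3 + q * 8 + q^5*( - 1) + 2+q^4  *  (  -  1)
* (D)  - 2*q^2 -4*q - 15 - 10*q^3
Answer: B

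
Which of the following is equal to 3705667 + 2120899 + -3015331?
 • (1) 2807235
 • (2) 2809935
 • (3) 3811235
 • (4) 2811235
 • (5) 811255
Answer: 4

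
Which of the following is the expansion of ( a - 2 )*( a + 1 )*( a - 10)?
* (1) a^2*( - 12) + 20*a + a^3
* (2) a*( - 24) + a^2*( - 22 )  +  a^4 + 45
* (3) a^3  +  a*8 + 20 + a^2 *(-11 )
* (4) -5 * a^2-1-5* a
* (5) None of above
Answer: 3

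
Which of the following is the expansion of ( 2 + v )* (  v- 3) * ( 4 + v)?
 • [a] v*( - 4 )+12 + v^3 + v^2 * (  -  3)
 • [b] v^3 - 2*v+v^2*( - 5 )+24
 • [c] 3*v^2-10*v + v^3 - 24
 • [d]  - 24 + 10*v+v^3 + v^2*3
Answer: c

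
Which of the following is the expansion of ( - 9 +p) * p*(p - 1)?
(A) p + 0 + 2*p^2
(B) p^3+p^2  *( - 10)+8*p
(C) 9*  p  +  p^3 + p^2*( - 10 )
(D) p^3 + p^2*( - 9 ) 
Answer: C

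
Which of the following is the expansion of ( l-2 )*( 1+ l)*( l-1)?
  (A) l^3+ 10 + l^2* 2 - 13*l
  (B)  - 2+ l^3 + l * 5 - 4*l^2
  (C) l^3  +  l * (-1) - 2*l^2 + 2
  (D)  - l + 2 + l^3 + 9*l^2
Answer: C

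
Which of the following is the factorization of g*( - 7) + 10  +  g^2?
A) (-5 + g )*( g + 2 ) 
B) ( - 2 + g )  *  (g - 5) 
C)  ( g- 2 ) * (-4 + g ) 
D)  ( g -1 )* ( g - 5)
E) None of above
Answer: B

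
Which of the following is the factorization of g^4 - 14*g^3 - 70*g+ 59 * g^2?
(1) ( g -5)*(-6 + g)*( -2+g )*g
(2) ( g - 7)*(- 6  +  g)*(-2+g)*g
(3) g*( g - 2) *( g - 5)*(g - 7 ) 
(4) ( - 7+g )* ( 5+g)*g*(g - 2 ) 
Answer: 3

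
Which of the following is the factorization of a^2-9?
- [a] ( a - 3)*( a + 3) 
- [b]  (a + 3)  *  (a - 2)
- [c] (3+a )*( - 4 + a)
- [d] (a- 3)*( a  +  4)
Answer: a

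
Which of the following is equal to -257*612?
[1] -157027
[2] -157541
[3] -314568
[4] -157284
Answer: 4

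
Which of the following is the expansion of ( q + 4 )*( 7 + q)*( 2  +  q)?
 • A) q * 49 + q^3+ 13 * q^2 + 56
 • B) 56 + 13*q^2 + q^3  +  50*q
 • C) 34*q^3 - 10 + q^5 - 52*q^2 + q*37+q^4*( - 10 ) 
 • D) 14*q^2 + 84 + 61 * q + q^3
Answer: B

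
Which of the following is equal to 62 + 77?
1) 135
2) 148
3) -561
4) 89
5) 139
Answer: 5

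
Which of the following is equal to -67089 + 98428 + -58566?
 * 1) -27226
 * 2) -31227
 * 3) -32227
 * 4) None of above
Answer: 4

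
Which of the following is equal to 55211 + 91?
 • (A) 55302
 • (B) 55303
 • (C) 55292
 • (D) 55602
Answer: A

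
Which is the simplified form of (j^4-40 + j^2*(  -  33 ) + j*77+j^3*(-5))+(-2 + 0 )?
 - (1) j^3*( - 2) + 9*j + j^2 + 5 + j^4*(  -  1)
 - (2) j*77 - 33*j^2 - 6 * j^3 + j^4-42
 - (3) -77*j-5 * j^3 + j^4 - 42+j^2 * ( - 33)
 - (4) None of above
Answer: 4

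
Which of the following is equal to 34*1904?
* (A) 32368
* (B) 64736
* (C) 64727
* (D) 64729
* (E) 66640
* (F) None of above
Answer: B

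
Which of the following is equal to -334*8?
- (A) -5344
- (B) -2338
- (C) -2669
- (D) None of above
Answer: D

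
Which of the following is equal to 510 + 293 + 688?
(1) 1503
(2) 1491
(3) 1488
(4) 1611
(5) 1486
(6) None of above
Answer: 2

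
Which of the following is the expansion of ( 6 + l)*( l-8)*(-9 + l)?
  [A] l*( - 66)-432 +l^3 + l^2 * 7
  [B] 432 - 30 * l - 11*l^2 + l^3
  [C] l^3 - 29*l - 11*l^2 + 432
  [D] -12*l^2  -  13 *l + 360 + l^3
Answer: B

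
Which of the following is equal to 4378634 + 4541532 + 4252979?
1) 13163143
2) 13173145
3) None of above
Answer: 2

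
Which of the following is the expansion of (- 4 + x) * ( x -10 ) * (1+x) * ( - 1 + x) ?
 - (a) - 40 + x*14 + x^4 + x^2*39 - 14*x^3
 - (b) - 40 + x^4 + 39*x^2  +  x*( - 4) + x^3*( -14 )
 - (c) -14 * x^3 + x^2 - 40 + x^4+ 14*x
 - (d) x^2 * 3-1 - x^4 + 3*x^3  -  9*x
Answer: a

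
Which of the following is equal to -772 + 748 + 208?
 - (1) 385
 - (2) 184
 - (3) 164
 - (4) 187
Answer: 2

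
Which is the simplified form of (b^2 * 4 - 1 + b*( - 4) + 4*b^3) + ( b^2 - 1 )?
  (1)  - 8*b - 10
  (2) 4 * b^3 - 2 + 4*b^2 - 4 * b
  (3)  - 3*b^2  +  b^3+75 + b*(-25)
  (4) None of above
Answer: 4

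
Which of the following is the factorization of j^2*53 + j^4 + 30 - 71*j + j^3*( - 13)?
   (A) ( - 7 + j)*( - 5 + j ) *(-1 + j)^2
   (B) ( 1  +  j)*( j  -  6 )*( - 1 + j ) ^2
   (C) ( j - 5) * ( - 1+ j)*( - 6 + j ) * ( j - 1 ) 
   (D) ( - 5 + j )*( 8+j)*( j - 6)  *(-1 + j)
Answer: C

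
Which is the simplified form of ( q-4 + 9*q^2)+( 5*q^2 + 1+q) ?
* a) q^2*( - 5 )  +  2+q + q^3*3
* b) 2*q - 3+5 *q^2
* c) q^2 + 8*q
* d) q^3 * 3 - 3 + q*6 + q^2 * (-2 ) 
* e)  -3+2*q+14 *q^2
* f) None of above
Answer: e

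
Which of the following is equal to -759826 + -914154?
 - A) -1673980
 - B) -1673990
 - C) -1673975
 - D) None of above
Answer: A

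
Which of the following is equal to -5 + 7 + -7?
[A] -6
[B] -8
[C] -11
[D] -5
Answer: D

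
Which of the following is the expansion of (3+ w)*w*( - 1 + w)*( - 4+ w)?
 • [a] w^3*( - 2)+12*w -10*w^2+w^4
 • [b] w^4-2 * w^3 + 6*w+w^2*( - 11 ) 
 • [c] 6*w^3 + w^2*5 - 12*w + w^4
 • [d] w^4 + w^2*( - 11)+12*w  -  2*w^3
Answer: d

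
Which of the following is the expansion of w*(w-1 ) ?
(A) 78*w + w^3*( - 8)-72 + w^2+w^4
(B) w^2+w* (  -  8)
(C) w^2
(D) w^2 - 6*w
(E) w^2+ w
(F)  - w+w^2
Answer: F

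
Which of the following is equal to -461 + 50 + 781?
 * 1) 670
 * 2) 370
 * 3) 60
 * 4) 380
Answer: 2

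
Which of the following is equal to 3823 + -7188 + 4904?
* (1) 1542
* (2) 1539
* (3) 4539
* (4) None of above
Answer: 2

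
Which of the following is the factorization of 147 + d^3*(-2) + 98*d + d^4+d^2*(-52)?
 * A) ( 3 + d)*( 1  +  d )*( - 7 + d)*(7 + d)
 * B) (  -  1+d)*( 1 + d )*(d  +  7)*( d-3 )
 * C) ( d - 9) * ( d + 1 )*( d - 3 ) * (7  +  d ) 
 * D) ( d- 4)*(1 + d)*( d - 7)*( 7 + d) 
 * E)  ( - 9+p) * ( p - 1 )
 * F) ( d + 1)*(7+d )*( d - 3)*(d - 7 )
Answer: F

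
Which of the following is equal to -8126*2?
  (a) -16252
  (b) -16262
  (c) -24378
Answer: a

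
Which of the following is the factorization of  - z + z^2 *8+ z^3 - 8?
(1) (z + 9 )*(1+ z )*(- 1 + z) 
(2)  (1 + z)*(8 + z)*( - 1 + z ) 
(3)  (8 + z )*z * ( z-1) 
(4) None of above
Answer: 2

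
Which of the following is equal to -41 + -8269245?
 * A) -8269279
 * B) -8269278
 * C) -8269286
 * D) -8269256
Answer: C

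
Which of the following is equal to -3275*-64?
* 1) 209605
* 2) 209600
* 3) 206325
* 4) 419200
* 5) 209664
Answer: 2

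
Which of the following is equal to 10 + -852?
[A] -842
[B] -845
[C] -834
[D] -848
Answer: A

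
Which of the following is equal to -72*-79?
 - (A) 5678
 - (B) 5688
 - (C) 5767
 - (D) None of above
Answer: B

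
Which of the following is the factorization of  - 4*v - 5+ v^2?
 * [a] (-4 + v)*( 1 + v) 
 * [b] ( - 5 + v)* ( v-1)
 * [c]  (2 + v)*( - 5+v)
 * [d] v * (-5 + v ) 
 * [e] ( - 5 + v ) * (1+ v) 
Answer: e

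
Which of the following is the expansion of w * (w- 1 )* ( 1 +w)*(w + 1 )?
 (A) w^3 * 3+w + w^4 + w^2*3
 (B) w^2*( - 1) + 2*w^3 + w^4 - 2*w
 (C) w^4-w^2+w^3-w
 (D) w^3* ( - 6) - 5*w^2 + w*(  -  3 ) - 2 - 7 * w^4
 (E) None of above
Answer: C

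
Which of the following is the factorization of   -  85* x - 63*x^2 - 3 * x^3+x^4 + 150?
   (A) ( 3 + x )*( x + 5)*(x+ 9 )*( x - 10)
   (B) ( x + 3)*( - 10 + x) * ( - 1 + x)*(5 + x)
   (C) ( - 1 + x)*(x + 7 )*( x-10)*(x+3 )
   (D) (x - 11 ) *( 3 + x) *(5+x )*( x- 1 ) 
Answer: B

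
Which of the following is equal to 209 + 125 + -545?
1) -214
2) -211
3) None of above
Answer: 2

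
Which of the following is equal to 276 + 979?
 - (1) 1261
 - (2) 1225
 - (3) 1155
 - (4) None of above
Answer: 4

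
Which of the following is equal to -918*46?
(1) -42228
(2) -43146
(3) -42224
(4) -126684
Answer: 1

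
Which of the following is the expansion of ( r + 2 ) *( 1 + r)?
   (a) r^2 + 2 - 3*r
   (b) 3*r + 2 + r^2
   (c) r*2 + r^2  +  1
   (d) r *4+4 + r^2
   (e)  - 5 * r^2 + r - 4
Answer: b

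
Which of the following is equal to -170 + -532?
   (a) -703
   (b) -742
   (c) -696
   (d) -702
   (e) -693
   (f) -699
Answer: d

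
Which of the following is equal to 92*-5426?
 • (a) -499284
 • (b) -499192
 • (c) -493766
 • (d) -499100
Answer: b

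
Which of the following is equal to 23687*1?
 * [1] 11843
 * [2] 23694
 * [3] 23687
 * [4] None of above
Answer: 3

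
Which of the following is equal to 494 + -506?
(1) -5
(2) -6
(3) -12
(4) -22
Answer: 3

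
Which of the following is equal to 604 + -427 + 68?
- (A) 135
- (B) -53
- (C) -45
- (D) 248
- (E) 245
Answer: E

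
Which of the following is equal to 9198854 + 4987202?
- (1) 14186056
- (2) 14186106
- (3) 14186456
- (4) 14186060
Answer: 1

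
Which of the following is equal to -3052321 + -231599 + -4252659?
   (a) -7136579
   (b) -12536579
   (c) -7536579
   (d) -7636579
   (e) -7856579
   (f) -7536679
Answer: c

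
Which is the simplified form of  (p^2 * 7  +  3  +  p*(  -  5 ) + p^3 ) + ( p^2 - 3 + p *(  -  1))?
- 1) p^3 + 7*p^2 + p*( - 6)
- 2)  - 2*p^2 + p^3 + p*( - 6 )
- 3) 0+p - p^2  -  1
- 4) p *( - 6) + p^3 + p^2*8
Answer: 4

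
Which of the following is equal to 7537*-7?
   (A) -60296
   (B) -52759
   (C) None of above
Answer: B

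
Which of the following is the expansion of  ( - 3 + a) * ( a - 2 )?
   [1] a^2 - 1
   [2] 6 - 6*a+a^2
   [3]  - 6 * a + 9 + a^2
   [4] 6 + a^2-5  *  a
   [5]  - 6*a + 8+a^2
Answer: 4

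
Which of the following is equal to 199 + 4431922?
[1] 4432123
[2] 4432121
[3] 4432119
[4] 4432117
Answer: 2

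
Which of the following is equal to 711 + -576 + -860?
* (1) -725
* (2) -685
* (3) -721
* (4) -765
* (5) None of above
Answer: 1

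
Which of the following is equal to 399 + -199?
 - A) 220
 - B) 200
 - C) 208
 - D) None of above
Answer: B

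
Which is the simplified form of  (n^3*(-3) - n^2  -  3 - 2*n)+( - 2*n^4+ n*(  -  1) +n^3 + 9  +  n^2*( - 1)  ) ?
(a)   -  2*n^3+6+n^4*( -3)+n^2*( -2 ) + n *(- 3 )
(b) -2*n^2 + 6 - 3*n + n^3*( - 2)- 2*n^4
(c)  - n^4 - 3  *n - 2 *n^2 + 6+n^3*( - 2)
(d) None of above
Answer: b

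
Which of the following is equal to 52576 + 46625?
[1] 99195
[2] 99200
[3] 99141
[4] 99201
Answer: 4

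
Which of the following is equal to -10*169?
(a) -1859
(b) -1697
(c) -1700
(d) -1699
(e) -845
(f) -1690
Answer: f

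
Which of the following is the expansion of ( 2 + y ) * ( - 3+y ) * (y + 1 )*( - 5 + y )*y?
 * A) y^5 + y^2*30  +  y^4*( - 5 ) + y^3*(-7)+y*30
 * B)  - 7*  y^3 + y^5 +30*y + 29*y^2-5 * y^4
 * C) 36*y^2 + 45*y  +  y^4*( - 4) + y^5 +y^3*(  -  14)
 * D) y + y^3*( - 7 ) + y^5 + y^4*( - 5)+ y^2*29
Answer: B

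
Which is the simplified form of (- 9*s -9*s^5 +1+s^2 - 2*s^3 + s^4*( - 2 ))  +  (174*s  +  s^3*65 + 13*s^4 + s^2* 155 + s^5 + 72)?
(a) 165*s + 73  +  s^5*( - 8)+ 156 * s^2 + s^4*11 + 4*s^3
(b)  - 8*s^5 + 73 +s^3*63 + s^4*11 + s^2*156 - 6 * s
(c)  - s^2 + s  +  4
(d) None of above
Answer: d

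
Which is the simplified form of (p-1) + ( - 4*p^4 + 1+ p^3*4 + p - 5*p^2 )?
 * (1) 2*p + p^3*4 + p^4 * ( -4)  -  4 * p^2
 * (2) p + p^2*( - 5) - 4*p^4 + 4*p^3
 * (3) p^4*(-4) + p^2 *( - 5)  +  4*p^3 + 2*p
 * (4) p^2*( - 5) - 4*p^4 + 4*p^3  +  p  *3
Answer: 3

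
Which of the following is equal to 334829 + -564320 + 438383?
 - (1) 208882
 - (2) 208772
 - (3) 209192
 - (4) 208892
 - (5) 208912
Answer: 4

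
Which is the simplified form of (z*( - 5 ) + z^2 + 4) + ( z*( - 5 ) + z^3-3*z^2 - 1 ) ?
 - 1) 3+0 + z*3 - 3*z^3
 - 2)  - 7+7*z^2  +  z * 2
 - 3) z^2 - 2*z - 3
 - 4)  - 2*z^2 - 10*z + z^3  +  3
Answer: 4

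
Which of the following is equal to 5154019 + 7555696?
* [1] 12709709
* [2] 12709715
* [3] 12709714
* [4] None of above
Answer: 2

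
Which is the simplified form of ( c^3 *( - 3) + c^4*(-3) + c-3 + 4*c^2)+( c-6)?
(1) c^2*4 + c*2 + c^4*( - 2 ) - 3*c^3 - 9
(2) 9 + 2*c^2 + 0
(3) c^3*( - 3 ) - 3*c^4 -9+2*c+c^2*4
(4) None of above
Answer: 3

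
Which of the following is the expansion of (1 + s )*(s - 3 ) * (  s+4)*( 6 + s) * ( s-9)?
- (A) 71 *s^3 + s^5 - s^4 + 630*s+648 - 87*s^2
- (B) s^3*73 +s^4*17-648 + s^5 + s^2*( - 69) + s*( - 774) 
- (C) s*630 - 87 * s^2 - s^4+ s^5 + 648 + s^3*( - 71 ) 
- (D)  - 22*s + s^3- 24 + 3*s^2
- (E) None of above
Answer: C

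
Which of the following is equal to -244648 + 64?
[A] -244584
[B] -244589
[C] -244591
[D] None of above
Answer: A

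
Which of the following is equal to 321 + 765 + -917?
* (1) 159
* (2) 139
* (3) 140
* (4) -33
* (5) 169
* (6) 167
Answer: 5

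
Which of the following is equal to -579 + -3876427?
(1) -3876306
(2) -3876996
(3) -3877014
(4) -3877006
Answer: 4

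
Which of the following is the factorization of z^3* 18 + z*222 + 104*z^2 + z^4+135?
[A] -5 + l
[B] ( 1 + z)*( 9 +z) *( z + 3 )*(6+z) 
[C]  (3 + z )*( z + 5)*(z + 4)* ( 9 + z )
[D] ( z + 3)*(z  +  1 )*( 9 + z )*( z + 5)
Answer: D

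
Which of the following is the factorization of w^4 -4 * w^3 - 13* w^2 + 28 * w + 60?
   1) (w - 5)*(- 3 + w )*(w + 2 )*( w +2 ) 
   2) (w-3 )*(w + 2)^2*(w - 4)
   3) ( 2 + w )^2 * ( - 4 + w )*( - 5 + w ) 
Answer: 1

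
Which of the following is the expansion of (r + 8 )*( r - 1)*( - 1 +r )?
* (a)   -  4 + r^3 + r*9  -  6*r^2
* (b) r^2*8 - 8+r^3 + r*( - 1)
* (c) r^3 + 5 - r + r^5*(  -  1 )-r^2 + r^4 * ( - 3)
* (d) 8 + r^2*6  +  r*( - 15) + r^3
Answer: d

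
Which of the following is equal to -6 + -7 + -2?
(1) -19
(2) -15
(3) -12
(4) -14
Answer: 2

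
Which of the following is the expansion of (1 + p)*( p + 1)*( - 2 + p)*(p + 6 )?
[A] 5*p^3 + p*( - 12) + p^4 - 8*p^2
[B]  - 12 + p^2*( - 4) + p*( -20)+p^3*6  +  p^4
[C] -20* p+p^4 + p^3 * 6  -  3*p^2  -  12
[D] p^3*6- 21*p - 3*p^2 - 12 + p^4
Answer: C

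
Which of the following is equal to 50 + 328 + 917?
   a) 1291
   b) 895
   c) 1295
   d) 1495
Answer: c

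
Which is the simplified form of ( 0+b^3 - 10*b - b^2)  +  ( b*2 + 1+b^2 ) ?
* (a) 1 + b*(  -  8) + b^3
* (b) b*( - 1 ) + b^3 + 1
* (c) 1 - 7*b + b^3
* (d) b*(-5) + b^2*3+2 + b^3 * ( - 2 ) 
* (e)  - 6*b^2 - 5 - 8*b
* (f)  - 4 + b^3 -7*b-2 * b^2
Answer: a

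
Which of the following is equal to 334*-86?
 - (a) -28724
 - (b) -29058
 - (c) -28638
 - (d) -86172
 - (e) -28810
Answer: a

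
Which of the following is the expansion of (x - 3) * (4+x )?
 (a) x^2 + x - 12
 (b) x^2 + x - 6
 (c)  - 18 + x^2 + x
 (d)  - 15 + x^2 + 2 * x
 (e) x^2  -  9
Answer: a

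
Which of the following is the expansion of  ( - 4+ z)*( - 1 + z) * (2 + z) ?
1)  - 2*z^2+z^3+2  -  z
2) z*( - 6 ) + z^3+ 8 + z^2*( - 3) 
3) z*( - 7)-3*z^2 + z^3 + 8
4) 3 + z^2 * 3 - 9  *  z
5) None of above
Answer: 2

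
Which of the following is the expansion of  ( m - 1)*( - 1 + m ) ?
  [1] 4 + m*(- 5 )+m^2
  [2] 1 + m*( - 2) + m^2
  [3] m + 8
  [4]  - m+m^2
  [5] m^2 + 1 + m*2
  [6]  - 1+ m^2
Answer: 2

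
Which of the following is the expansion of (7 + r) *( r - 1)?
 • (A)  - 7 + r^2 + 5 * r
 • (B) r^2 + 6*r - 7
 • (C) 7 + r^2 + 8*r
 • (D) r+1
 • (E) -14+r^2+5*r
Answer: B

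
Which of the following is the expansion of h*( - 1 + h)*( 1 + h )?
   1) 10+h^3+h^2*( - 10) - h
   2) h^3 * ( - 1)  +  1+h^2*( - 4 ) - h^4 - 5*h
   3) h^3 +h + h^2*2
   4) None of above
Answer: 4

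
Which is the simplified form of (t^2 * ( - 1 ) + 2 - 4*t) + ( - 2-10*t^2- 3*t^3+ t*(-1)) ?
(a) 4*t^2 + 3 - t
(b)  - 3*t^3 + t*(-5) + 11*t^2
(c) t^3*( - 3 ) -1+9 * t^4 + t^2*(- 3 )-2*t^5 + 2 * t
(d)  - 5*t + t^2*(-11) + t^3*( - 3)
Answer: d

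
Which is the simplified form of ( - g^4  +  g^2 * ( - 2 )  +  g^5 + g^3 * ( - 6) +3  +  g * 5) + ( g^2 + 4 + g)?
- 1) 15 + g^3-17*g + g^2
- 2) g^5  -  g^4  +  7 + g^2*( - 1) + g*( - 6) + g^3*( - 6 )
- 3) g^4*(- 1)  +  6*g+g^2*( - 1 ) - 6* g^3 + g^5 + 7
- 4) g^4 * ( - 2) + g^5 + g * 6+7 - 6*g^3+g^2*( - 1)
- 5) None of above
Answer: 3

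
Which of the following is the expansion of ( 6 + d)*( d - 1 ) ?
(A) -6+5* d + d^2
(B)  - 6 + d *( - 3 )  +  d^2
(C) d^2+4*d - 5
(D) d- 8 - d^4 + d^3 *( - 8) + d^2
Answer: A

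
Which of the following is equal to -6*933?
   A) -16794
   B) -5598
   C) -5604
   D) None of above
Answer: B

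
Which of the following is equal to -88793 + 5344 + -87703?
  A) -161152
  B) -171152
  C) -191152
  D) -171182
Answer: B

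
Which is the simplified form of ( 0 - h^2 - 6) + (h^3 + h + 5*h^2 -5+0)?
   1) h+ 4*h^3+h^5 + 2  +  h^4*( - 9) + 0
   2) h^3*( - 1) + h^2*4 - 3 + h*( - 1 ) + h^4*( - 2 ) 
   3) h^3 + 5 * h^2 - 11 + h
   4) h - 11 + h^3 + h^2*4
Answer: 4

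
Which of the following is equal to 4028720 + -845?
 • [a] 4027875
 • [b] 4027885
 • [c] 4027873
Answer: a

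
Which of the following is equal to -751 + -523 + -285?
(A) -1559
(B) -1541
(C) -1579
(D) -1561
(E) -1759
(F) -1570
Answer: A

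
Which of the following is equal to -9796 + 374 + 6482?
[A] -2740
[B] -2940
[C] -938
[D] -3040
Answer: B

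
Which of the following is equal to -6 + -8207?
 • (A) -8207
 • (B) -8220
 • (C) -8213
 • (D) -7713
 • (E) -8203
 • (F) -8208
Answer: C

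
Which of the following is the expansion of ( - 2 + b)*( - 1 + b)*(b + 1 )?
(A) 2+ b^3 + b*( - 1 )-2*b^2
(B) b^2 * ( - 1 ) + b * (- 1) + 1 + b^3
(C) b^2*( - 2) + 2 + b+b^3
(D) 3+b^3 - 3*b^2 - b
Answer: A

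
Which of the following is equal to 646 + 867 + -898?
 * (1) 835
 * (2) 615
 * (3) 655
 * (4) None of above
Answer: 2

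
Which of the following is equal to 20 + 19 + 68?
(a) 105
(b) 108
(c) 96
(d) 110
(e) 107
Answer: e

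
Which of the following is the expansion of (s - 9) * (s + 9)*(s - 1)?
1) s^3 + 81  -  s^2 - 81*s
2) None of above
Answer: 1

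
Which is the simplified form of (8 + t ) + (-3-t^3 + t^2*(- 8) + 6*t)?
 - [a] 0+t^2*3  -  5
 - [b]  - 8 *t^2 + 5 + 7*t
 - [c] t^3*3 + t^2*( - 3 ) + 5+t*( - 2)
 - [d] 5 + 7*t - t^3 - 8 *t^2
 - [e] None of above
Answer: d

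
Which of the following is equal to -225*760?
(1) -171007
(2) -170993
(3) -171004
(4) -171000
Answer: 4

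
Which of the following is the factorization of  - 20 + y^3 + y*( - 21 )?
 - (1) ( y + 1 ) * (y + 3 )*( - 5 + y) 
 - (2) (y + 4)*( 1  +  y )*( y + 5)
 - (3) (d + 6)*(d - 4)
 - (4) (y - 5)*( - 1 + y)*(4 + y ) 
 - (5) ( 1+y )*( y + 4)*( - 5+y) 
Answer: 5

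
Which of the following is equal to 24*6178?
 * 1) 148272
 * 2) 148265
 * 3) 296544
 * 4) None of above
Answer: 1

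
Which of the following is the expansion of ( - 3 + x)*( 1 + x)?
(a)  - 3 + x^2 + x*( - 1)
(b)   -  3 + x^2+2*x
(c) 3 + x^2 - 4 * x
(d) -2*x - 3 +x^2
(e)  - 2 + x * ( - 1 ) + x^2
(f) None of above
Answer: d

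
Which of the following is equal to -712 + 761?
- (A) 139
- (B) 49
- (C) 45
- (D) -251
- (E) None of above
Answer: B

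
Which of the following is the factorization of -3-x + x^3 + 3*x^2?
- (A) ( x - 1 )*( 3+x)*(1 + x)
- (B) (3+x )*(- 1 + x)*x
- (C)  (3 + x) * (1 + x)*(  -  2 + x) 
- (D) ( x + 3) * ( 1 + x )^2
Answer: A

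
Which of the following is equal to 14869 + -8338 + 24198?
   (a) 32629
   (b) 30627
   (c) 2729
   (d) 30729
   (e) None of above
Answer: d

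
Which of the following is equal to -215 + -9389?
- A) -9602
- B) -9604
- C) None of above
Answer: B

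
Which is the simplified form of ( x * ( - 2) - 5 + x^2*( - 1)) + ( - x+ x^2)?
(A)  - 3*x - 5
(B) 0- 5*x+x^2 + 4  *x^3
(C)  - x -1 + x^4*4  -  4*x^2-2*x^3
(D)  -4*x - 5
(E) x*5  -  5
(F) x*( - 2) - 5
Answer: A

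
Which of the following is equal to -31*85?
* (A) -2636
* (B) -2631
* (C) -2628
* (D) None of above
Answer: D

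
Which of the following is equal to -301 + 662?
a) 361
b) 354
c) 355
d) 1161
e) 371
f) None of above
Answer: a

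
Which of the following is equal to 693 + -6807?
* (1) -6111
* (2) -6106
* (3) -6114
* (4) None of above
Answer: 3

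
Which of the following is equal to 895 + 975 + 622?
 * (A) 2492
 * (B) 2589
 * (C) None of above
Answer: A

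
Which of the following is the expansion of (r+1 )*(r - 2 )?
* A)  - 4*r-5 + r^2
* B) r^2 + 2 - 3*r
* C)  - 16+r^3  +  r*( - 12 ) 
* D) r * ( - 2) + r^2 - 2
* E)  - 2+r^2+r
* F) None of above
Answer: F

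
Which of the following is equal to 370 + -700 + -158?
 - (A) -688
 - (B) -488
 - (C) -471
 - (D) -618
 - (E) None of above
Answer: B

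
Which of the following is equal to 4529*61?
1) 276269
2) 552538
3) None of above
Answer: 1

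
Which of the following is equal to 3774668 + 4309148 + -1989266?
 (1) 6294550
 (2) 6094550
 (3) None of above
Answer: 2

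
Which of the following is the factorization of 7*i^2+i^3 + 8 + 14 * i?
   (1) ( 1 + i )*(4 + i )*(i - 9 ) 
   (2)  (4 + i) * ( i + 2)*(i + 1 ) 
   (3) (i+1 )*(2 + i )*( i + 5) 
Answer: 2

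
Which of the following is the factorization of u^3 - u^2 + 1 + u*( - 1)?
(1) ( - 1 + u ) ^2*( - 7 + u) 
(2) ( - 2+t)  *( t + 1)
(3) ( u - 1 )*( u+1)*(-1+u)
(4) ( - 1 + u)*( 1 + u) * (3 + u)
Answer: 3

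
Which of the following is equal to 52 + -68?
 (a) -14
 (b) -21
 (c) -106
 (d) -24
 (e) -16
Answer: e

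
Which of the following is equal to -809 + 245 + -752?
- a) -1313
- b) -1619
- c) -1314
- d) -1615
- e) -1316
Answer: e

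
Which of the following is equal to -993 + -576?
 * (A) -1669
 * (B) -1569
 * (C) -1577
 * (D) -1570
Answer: B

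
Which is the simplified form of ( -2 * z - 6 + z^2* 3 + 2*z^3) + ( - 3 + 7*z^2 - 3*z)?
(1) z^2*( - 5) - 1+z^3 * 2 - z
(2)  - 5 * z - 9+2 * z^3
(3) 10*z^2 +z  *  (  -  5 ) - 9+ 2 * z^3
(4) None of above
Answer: 3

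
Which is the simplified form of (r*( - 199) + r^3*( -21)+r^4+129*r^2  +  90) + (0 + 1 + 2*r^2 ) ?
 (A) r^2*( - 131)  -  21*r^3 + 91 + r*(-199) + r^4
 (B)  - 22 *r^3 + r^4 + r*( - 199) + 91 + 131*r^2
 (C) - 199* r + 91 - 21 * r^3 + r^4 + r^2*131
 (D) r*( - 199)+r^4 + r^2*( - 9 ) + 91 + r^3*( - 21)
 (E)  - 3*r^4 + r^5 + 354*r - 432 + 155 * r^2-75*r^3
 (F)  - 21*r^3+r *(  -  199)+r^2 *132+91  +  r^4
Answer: C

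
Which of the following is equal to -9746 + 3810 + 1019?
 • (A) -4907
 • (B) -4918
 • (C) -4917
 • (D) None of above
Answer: C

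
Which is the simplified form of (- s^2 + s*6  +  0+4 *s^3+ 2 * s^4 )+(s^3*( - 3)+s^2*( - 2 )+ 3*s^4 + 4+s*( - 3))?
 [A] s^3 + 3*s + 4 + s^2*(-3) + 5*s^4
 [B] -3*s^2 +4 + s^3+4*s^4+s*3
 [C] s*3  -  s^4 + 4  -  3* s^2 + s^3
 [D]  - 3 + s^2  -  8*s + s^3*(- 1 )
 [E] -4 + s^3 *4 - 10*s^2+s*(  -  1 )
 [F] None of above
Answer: A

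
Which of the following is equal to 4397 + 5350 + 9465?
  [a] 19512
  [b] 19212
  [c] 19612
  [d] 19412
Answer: b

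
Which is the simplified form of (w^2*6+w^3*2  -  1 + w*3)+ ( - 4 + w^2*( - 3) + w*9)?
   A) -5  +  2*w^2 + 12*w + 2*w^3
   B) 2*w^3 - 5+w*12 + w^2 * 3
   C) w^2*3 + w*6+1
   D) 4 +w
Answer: B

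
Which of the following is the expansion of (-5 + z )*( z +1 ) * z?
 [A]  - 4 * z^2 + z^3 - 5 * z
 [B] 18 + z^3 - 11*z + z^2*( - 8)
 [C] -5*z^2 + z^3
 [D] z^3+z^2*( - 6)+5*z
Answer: A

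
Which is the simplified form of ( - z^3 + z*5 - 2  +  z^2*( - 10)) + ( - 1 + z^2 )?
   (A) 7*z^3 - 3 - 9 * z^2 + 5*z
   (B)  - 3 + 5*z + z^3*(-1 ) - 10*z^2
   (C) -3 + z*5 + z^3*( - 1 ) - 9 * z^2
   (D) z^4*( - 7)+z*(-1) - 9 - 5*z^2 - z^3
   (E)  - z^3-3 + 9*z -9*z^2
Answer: C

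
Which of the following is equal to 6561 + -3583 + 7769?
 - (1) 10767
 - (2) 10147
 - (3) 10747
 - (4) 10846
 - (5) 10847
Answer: 3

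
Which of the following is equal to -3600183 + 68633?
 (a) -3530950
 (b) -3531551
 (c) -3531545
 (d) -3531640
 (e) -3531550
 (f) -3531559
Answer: e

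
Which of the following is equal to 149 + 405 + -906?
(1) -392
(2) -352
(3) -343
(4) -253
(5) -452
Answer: 2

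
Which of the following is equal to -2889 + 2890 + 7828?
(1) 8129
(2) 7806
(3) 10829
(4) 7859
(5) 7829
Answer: 5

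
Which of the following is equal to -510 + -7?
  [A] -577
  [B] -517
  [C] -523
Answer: B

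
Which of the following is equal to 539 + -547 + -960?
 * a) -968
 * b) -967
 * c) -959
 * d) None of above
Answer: a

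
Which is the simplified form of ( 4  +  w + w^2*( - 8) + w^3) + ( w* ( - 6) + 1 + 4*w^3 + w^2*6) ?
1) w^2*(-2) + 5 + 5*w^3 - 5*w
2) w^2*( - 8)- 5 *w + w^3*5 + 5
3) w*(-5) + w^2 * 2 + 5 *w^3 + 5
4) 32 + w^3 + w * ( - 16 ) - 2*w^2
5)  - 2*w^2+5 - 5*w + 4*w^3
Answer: 1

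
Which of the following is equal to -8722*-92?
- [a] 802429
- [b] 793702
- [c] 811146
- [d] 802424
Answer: d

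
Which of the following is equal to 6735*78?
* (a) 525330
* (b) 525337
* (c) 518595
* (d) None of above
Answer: a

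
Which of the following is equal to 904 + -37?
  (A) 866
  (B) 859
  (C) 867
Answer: C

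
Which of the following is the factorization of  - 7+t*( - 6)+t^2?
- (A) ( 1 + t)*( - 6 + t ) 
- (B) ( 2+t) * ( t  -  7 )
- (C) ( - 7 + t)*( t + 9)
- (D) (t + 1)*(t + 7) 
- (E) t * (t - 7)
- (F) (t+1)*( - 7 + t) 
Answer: F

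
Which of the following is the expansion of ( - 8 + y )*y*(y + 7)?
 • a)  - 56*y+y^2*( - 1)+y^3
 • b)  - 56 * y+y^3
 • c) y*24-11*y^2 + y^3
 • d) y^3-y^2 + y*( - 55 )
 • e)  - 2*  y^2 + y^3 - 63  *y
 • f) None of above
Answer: a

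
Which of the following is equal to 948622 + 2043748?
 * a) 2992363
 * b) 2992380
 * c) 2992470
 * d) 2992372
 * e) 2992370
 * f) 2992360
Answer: e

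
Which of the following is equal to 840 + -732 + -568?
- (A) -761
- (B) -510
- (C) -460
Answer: C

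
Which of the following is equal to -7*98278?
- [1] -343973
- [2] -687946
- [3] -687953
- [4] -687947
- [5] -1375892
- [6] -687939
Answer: 2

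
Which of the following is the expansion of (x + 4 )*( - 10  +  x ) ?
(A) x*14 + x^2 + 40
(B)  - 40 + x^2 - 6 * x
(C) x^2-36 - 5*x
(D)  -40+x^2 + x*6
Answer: B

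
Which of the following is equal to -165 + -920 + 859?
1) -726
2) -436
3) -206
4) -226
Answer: 4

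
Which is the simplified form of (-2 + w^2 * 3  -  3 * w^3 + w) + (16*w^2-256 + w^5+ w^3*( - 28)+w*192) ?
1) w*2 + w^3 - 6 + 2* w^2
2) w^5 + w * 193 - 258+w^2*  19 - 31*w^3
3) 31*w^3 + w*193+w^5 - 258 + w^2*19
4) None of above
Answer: 2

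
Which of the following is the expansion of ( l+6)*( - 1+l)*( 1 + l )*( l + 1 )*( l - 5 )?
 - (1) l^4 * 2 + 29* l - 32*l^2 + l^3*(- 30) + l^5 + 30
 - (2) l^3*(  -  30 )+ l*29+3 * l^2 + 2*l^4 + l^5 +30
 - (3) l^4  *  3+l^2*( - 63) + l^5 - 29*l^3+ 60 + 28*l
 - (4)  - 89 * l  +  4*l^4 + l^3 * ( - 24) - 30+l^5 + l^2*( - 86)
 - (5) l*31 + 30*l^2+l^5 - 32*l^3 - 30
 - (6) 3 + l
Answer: 1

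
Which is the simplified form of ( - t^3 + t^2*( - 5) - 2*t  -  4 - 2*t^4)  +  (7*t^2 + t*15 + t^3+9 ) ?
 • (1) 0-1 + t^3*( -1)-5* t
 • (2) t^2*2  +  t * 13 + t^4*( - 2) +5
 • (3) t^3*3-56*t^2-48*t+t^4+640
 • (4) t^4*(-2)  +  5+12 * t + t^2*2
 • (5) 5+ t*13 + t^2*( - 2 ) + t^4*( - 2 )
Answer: 2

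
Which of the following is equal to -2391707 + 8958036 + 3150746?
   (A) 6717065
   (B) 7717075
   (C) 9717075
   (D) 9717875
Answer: C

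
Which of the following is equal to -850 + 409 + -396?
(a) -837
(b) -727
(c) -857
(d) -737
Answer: a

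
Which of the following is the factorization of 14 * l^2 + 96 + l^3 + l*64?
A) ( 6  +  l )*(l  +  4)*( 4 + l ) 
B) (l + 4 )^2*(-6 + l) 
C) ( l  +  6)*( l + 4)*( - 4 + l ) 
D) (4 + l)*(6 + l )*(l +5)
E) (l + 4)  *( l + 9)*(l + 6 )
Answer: A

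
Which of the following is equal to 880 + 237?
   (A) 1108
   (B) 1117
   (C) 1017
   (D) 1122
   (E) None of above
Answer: B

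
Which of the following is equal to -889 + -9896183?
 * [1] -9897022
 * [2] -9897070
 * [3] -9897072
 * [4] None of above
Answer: 3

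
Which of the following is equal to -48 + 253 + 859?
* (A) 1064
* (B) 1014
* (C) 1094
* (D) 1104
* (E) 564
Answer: A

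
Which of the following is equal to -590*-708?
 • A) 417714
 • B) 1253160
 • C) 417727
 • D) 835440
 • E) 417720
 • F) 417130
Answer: E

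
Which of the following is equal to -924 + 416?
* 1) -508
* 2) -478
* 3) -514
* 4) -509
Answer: 1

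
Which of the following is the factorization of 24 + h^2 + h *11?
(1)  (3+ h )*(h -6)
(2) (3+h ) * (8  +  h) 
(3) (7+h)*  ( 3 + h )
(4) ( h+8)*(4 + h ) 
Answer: 2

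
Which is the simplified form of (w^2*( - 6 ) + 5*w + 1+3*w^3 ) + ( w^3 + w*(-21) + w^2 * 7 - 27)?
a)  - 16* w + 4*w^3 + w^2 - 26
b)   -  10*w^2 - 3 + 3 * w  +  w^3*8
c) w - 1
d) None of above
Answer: a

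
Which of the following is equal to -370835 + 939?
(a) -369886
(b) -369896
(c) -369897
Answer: b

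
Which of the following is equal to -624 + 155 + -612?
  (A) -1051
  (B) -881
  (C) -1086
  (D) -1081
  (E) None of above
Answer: D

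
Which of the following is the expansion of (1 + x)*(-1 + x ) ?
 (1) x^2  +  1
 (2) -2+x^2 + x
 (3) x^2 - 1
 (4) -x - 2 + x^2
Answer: 3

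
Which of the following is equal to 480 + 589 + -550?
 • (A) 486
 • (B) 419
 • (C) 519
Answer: C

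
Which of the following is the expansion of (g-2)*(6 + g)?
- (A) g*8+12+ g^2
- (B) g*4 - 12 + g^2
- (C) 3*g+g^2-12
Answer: B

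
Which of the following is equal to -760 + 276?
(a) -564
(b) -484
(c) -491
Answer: b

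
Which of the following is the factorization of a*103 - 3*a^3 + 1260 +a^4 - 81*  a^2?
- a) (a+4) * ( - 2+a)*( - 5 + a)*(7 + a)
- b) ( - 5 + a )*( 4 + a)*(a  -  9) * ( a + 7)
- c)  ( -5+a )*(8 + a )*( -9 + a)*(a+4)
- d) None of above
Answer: b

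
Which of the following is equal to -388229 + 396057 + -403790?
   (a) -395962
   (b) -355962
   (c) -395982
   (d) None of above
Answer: a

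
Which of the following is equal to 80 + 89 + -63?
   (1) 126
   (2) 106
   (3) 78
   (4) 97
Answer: 2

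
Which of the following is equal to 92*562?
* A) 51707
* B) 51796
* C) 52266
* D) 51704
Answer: D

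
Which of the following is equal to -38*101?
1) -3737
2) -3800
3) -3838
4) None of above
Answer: 3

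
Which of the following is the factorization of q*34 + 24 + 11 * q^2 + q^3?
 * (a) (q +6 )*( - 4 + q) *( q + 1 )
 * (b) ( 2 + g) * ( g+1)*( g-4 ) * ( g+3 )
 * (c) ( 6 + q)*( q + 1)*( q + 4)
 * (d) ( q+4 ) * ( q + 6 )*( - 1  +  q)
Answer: c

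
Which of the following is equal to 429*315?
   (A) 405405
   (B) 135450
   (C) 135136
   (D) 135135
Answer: D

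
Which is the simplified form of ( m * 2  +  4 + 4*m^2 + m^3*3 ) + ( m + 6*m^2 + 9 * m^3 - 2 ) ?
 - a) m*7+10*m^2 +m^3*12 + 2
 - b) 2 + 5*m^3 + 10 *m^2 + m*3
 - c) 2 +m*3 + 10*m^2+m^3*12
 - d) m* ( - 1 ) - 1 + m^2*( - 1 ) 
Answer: c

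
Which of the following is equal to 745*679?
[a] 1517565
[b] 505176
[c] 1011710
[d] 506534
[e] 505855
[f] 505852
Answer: e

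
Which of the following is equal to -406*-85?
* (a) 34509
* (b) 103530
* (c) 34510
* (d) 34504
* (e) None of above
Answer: c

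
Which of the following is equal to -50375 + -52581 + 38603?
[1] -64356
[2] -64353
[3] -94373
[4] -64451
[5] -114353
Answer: 2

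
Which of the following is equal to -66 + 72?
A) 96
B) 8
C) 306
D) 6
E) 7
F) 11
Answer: D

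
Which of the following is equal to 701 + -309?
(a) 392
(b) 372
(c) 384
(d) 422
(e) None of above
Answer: a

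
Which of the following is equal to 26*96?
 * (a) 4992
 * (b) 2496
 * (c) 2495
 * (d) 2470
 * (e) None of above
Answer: b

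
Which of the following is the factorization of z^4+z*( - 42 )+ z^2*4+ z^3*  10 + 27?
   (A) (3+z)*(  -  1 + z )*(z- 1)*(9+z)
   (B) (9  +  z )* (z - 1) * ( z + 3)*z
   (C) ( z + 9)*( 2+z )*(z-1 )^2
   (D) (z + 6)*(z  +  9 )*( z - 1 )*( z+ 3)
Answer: A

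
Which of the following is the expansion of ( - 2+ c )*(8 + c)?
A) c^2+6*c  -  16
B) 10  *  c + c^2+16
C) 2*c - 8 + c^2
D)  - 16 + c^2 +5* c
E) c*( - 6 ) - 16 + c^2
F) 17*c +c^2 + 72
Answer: A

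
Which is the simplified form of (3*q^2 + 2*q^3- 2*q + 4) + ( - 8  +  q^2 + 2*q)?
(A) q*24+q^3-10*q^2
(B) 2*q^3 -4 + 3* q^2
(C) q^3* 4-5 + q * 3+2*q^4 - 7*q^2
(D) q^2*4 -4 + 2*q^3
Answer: D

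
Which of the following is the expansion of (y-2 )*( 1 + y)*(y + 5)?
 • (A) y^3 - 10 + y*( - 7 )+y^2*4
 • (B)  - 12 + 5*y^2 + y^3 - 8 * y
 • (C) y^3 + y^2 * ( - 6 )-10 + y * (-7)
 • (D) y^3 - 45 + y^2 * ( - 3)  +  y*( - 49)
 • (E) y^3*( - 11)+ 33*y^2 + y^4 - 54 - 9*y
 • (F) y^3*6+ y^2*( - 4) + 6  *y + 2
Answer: A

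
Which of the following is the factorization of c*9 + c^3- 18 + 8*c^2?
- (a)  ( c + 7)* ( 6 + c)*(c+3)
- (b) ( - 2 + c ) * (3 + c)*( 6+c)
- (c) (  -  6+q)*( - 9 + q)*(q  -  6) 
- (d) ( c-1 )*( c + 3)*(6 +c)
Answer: d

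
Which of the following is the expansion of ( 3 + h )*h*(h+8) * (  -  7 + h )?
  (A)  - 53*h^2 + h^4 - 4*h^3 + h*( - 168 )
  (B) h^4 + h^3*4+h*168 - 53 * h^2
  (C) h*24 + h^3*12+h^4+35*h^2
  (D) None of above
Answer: D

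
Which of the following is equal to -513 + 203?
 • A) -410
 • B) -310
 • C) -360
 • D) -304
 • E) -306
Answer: B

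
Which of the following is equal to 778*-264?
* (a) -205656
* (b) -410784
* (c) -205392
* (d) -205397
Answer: c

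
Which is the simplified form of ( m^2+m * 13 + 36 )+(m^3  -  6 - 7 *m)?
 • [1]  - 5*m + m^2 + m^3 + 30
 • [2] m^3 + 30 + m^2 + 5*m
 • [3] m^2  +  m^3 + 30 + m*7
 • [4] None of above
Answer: 4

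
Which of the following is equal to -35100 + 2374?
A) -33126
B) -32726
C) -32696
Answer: B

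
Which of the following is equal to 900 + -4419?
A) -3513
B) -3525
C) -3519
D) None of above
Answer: C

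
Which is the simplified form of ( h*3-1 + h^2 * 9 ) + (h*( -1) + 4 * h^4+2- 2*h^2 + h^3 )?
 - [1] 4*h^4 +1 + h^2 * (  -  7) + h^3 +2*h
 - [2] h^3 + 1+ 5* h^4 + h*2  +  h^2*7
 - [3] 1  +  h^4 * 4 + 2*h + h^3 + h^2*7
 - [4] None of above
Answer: 3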